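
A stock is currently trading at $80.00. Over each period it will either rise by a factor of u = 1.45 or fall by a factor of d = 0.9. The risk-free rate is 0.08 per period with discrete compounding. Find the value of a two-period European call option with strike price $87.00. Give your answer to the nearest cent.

$14.03

Risk-neutral probability p = (1 + 0.08 − 0.9)/(1.45 − 0.9) = 0.1800/0.5500 = 0.3273
Terminal stock prices: S_uu = 168.2, S_ud = 104.4, S_dd = 64.8
Terminal payoffs (S − K): max(81.2, 0) = 81.2, max(17.4, 0) = 17.4, max(-22.2, 0) = 0
Node u (S = 116): V_u = 1/1.08·[0.3273·81.2000 + 0.6727·17.4000] = 35.4444
Node d (S = 72): V_d = 1/1.08·[0.3273·17.4000 + 0.6727·0.0000] = 5.2727
Node 0 (S = 80): V_0 = 1/1.08·[0.3273·35.4444 + 0.6727·5.2727] = 14.0251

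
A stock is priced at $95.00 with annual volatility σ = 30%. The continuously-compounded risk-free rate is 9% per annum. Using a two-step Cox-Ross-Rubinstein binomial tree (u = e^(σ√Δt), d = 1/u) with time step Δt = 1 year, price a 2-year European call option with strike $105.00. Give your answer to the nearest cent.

$19.15

CRR parameters: u = e^(σ√Δt) = e^(0.3·√1) = 1.3499, d = 1/u = 0.7408
Per-period rate: rΔt = 0.09·1 = 0.09, so R = e^0.09 = 1.0942
Risk-neutral probability p = (e^0.09 − 0.7408)/(1.3499 − 0.7408) = 0.3534/0.6090 = 0.5802
Terminal stock prices: S_uu = 173.1, S_ud = 95, S_dd = 52.14
Terminal payoffs (S − K): max(68.1, 0) = 68.1, max(-10, 0) = 0, max(-52.86, 0) = 0
Node u (S = 128.2): V_u = e^(−0.09)·[0.5802·68.1013 + 0.4198·0.0000] = 36.1106
Node d (S = 70.38): V_d = e^(−0.09)·[0.5802·0.0000 + 0.4198·0.0000] = 0.0000
Node 0 (S = 95): V_0 = e^(−0.09)·[0.5802·36.1106 + 0.4198·0.0000] = 19.1476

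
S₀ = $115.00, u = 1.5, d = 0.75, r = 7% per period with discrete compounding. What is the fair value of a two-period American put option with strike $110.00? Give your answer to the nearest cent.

Risk-neutral probability p = (1 + 0.07 − 0.75)/(1.5 − 0.75) = 0.3200/0.7500 = 0.4267
Terminal stock prices: S_uu = 258.8, S_ud = 129.4, S_dd = 64.69
Terminal payoffs (K − S): max(-148.8, 0) = 0, max(-19.38, 0) = 0, max(45.31, 0) = 45.31
Node u (S = 172.5): continuation = 1/1.07·[0.4267·0.0000 + 0.5733·0.0000] = 0.0000; exercise value = 0.0000 ≤ continuation, so V_u = 0.0000
Node d (S = 86.25): continuation = 1/1.07·[0.4267·0.0000 + 0.5733·45.3125] = 24.2796; exercise value = 23.7500 ≤ continuation, so V_d = 24.2796
Node 0 (S = 115): continuation = 1/1.07·[0.4267·0.0000 + 0.5733·24.2796] = 13.0096; exercise value = 0.0000 ≤ continuation, so V_0 = 13.0096

$13.01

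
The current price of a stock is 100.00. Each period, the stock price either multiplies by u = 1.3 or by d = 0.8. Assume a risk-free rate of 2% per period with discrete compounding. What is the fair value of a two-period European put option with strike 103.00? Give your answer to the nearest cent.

Risk-neutral probability p = (1 + 0.02 − 0.8)/(1.3 − 0.8) = 0.2200/0.5000 = 0.4400
Terminal stock prices: S_uu = 169, S_ud = 104, S_dd = 64
Terminal payoffs (K − S): max(-66, 0) = 0, max(-1, 0) = 0, max(39, 0) = 39
Node u (S = 130): V_u = 1/1.02·[0.4400·0.0000 + 0.5600·0.0000] = 0.0000
Node d (S = 80): V_d = 1/1.02·[0.4400·0.0000 + 0.5600·39.0000] = 21.4118
Node 0 (S = 100): V_0 = 1/1.02·[0.4400·0.0000 + 0.5600·21.4118] = 11.7555

11.76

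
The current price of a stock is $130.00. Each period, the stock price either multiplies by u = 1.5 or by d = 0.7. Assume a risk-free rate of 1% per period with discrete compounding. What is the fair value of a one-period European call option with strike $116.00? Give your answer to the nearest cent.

Risk-neutral probability p = (1 + 0.01 − 0.7)/(1.5 − 0.7) = 0.3100/0.8000 = 0.3875
Terminal stock prices: S_u = 195, S_d = 91
Terminal payoffs (S − K): max(79, 0) = 79, max(-25, 0) = 0
Node 0 (S = 130): V_0 = 1/1.01·[0.3875·79.0000 + 0.6125·0.0000] = 30.3094

$30.31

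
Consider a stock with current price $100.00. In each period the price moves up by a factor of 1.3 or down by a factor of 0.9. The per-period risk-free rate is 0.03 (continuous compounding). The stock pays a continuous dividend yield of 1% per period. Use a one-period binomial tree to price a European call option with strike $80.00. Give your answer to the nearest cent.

$21.37

Per-period risk-free factor R = e^0.03 = 1.0305; dividend-adjusted growth = e^(0.03−0.01) = 1.0202.
Risk-neutral probability p = (1.0202 − 0.9)/(1.3 − 0.9) = 0.1202/0.4000 = 0.3005
Terminal stock prices: S_u = 130, S_d = 90
Terminal payoffs (S − K): max(50, 0) = 50, max(10, 0) = 10
Node 0 (S = 100): V_0 = e^(−0.03)·[0.3005·50.0000 + 0.6995·10.0000] = 21.3693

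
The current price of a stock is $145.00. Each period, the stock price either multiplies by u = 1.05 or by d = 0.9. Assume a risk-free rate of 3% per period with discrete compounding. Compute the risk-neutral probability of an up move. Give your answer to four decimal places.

p = 0.8667

Risk-neutral probability p = (1 + 0.03 − 0.9)/(1.05 − 0.9) = 0.1300/0.1500 = 0.8667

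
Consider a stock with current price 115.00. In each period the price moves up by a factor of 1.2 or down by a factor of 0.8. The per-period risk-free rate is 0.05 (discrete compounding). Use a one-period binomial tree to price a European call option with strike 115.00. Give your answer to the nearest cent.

Risk-neutral probability p = (1 + 0.05 − 0.8)/(1.2 − 0.8) = 0.2500/0.4000 = 0.6250
Terminal stock prices: S_u = 138, S_d = 92
Terminal payoffs (S − K): max(23, 0) = 23, max(-23, 0) = 0
Node 0 (S = 115): V_0 = 1/1.05·[0.6250·23.0000 + 0.3750·0.0000] = 13.6905

13.69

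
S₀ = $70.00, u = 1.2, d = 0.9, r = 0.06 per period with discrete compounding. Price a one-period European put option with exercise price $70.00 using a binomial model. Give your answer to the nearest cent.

Risk-neutral probability p = (1 + 0.06 − 0.9)/(1.2 − 0.9) = 0.1600/0.3000 = 0.5333
Terminal stock prices: S_u = 84, S_d = 63
Terminal payoffs (K − S): max(-14, 0) = 0, max(7, 0) = 7
Node 0 (S = 70): V_0 = 1/1.06·[0.5333·0.0000 + 0.4667·7.0000] = 3.0818

$3.08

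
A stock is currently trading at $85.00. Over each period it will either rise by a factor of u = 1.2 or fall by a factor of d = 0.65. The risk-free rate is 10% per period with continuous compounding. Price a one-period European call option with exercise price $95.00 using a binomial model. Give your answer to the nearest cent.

$5.24

Risk-neutral probability p = (e^0.1 − 0.65)/(1.2 − 0.65) = 0.4552/0.5500 = 0.8276
Terminal stock prices: S_u = 102, S_d = 55.25
Terminal payoffs (S − K): max(7, 0) = 7, max(-39.75, 0) = 0
Node 0 (S = 85): V_0 = e^(−0.1)·[0.8276·7.0000 + 0.1724·0.0000] = 5.2418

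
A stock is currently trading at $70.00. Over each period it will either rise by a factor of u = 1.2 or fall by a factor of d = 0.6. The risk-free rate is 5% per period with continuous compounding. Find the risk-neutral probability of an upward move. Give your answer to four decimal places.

p = 0.7521

Risk-neutral probability p = (e^0.05 − 0.6)/(1.2 − 0.6) = 0.4513/0.6000 = 0.7521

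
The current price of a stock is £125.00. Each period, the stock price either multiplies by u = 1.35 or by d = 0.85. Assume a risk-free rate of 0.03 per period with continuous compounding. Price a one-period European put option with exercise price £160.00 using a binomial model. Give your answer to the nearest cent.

Risk-neutral probability p = (e^0.03 − 0.85)/(1.35 − 0.85) = 0.1805/0.5000 = 0.3609
Terminal stock prices: S_u = 168.8, S_d = 106.2
Terminal payoffs (K − S): max(-8.75, 0) = 0, max(53.75, 0) = 53.75
Node 0 (S = 125): V_0 = e^(−0.03)·[0.3609·0.0000 + 0.6391·53.7500] = 33.3359

£33.34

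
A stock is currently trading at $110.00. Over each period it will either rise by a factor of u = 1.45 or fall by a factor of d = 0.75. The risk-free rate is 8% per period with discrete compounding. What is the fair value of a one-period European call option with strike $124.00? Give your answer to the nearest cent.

Risk-neutral probability p = (1 + 0.08 − 0.75)/(1.45 − 0.75) = 0.3300/0.7000 = 0.4714
Terminal stock prices: S_u = 159.5, S_d = 82.5
Terminal payoffs (S − K): max(35.5, 0) = 35.5, max(-41.5, 0) = 0
Node 0 (S = 110): V_0 = 1/1.08·[0.4714·35.5000 + 0.5286·0.0000] = 15.4960

$15.50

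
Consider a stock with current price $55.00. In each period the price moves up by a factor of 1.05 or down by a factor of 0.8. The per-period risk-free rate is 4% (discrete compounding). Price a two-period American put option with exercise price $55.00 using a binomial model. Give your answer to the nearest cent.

$0.74

Risk-neutral probability p = (1 + 0.04 − 0.8)/(1.05 − 0.8) = 0.2400/0.2500 = 0.9600
Terminal stock prices: S_uu = 60.64, S_ud = 46.2, S_dd = 35.2
Terminal payoffs (K − S): max(-5.638, 0) = 0, max(8.8, 0) = 8.8, max(19.8, 0) = 19.8
Node u (S = 57.75): continuation = 1/1.04·[0.9600·0.0000 + 0.0400·8.8000] = 0.3385; exercise value = 0.0000 ≤ continuation, so V_u = 0.3385
Node d (S = 44): continuation = 1/1.04·[0.9600·8.8000 + 0.0400·19.8000] = 8.8846; exercise value = 11.0000 > continuation, so V_d = 11.0000 (exercise)
Node 0 (S = 55): continuation = 1/1.04·[0.9600·0.3385 + 0.0400·11.0000] = 0.7355; exercise value = 0.0000 ≤ continuation, so V_0 = 0.7355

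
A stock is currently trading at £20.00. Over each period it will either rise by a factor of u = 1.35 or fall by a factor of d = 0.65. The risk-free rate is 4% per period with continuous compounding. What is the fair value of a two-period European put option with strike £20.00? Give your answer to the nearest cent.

£3.20

Risk-neutral probability p = (e^0.04 − 0.65)/(1.35 − 0.65) = 0.3908/0.7000 = 0.5583
Terminal stock prices: S_uu = 36.45, S_ud = 17.55, S_dd = 8.45
Terminal payoffs (K − S): max(-16.45, 0) = 0, max(2.45, 0) = 2.45, max(11.55, 0) = 11.55
Node u (S = 27): V_u = e^(−0.04)·[0.5583·0.0000 + 0.4417·2.4500] = 1.0397
Node d (S = 13): V_d = e^(−0.04)·[0.5583·2.4500 + 0.4417·11.5500] = 6.2158
Node 0 (S = 20): V_0 = e^(−0.04)·[0.5583·1.0397 + 0.4417·6.2158] = 3.1956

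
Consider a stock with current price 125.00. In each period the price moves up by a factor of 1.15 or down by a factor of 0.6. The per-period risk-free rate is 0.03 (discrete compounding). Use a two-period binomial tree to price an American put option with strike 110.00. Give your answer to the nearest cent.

Risk-neutral probability p = (1 + 0.03 − 0.6)/(1.15 − 0.6) = 0.4300/0.5500 = 0.7818
Terminal stock prices: S_uu = 165.3, S_ud = 86.25, S_dd = 45
Terminal payoffs (K − S): max(-55.31, 0) = 0, max(23.75, 0) = 23.75, max(65, 0) = 65
Node u (S = 143.8): continuation = 1/1.03·[0.7818·0.0000 + 0.2182·23.7500] = 5.0309; exercise value = 0.0000 ≤ continuation, so V_u = 5.0309
Node d (S = 75): continuation = 1/1.03·[0.7818·23.7500 + 0.2182·65.0000] = 31.7961; exercise value = 35.0000 > continuation, so V_d = 35.0000 (exercise)
Node 0 (S = 125): continuation = 1/1.03·[0.7818·5.0309 + 0.2182·35.0000] = 11.2326; exercise value = 0.0000 ≤ continuation, so V_0 = 11.2326

11.23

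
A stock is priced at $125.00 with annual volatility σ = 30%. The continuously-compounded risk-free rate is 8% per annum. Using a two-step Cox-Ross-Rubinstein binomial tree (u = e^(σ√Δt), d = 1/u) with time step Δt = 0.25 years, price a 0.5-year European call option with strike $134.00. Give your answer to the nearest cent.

$9.36

CRR parameters: u = e^(σ√Δt) = e^(0.3·√0.25) = 1.1618, d = 1/u = 0.8607
Per-period rate: rΔt = 0.08·0.25 = 0.02, so R = e^0.02 = 1.0202
Risk-neutral probability p = (e^0.02 − 0.8607)/(1.1618 − 0.8607) = 0.1595/0.3011 = 0.5297
Terminal stock prices: S_uu = 168.7, S_ud = 125, S_dd = 92.6
Terminal payoffs (S − K): max(34.73, 0) = 34.73, max(-9, 0) = 0, max(-41.4, 0) = 0
Node u (S = 145.2): V_u = e^(−0.02)·[0.5297·34.7324 + 0.4703·0.0000] = 18.0319
Node d (S = 107.6): V_d = e^(−0.02)·[0.5297·0.0000 + 0.4703·0.0000] = 0.0000
Node 0 (S = 125): V_0 = e^(−0.02)·[0.5297·18.0319 + 0.4703·0.0000] = 9.3616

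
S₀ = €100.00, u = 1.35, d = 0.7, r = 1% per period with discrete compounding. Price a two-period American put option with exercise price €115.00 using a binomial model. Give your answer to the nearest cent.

Risk-neutral probability p = (1 + 0.01 − 0.7)/(1.35 − 0.7) = 0.3100/0.6500 = 0.4769
Terminal stock prices: S_uu = 182.3, S_ud = 94.5, S_dd = 49
Terminal payoffs (K − S): max(-67.25, 0) = 0, max(20.5, 0) = 20.5, max(66, 0) = 66
Node u (S = 135): continuation = 1/1.01·[0.4769·0.0000 + 0.5231·20.5000] = 10.6169; exercise value = 0.0000 ≤ continuation, so V_u = 10.6169
Node d (S = 70): continuation = 1/1.01·[0.4769·20.5000 + 0.5231·66.0000] = 43.8614; exercise value = 45.0000 > continuation, so V_d = 45.0000 (exercise)
Node 0 (S = 100): continuation = 1/1.01·[0.4769·10.6169 + 0.5231·45.0000] = 28.3187; exercise value = 15.0000 ≤ continuation, so V_0 = 28.3187

€28.32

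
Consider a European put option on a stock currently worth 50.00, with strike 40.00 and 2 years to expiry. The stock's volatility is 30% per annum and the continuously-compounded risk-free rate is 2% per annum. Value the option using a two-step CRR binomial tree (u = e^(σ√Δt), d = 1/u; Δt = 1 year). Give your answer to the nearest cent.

CRR parameters: u = e^(σ√Δt) = e^(0.3·√1) = 1.3499, d = 1/u = 0.7408
Per-period rate: rΔt = 0.02·1 = 0.02, so R = e^0.02 = 1.0202
Risk-neutral probability p = (e^0.02 − 0.7408)/(1.3499 − 0.7408) = 0.2794/0.6090 = 0.4587
Terminal stock prices: S_uu = 91.11, S_ud = 50, S_dd = 27.44
Terminal payoffs (K − S): max(-51.11, 0) = 0, max(-10, 0) = 0, max(12.56, 0) = 12.56
Node u (S = 67.49): V_u = e^(−0.02)·[0.4587·0.0000 + 0.5413·0.0000] = 0.0000
Node d (S = 37.04): V_d = e^(−0.02)·[0.4587·0.0000 + 0.5413·12.5594] = 6.6635
Node 0 (S = 50): V_0 = e^(−0.02)·[0.4587·0.0000 + 0.5413·6.6635] = 3.5353

3.54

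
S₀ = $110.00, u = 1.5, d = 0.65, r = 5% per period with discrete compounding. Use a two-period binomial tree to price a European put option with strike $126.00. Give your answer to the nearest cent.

Risk-neutral probability p = (1 + 0.05 − 0.65)/(1.5 − 0.65) = 0.4000/0.8500 = 0.4706
Terminal stock prices: S_uu = 247.5, S_ud = 107.2, S_dd = 46.48
Terminal payoffs (K − S): max(-121.5, 0) = 0, max(18.75, 0) = 18.75, max(79.53, 0) = 79.53
Node u (S = 165): V_u = 1/1.05·[0.4706·0.0000 + 0.5294·18.7500] = 9.4538
Node d (S = 71.5): V_d = 1/1.05·[0.4706·18.7500 + 0.5294·79.5250] = 48.5000
Node 0 (S = 110): V_0 = 1/1.05·[0.4706·9.4538 + 0.5294·48.5000] = 28.6908

$28.69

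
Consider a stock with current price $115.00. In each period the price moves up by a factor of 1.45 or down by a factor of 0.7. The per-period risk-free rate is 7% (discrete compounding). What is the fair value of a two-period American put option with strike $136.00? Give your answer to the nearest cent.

Risk-neutral probability p = (1 + 0.07 − 0.7)/(1.45 − 0.7) = 0.3700/0.7500 = 0.4933
Terminal stock prices: S_uu = 241.8, S_ud = 116.7, S_dd = 56.35
Terminal payoffs (K − S): max(-105.8, 0) = 0, max(19.28, 0) = 19.28, max(79.65, 0) = 79.65
Node u (S = 166.8): continuation = 1/1.07·[0.4933·0.0000 + 0.5067·19.2750] = 9.1271; exercise value = 0.0000 ≤ continuation, so V_u = 9.1271
Node d (S = 80.5): continuation = 1/1.07·[0.4933·19.2750 + 0.5067·79.6500] = 46.6028; exercise value = 55.5000 > continuation, so V_d = 55.5000 (exercise)
Node 0 (S = 115): continuation = 1/1.07·[0.4933·9.1271 + 0.5067·55.5000] = 30.4885; exercise value = 21.0000 ≤ continuation, so V_0 = 30.4885

$30.49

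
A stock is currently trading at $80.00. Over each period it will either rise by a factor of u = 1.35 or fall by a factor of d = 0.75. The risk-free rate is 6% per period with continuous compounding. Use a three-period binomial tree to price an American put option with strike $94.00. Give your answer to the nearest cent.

Risk-neutral probability p = (e^0.06 − 0.75)/(1.35 − 0.75) = 0.3118/0.6000 = 0.5197
Terminal stock prices: S_uuu = 196.8, S_uud = 109.4, S_udd = 60.75, S_ddd = 33.75
Terminal payoffs (K − S): max(-102.8, 0) = 0, max(-15.35, 0) = 0, max(33.25, 0) = 33.25, max(60.25, 0) = 60.25
Node uu (S = 145.8): continuation = e^(−0.06)·[0.5197·0.0000 + 0.4803·0.0000] = 0.0000; exercise value = 0.0000 ≤ continuation, so V_uu = 0.0000
Node ud (S = 81): continuation = e^(−0.06)·[0.5197·0.0000 + 0.4803·33.2500] = 15.0391; exercise value = 13.0000 ≤ continuation, so V_ud = 15.0391
Node dd (S = 45): continuation = e^(−0.06)·[0.5197·33.2500 + 0.4803·60.2500] = 43.5259; exercise value = 49.0000 > continuation, so V_dd = 49.0000 (exercise)
Node u (S = 108): continuation = e^(−0.06)·[0.5197·0.0000 + 0.4803·15.0391] = 6.8022; exercise value = 0.0000 ≤ continuation, so V_u = 6.8022
Node d (S = 60): continuation = e^(−0.06)·[0.5197·15.0391 + 0.4803·49.0000] = 29.5239; exercise value = 34.0000 > continuation, so V_d = 34.0000 (exercise)
Node 0 (S = 80): continuation = e^(−0.06)·[0.5197·6.8022 + 0.4803·34.0000] = 18.7077; exercise value = 14.0000 ≤ continuation, so V_0 = 18.7077

$18.71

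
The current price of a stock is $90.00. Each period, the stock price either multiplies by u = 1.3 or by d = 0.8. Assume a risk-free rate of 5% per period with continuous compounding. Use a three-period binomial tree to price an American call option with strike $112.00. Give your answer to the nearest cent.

Risk-neutral probability p = (e^0.05 − 0.8)/(1.3 − 0.8) = 0.2513/0.5000 = 0.5025
Terminal stock prices: S_uuu = 197.7, S_uud = 121.7, S_udd = 74.88, S_ddd = 46.08
Terminal payoffs (S − K): max(85.73, 0) = 85.73, max(9.68, 0) = 9.68, max(-37.12, 0) = 0, max(-65.92, 0) = 0
Node uu (S = 152.1): continuation = e^(−0.05)·[0.5025·85.7300 + 0.4975·9.6800] = 45.5623; exercise value = 40.1000 ≤ continuation, so V_uu = 45.5623
Node ud (S = 93.6): continuation = e^(−0.05)·[0.5025·9.6800 + 0.4975·0.0000] = 4.6274; exercise value = 0.0000 ≤ continuation, so V_ud = 4.6274
Node dd (S = 57.6): continuation = e^(−0.05)·[0.5025·0.0000 + 0.4975·0.0000] = 0.0000; exercise value = 0.0000 ≤ continuation, so V_dd = 0.0000
Node u (S = 117): continuation = e^(−0.05)·[0.5025·45.5623 + 0.4975·4.6274] = 23.9699; exercise value = 5.0000 ≤ continuation, so V_u = 23.9699
Node d (S = 72): continuation = e^(−0.05)·[0.5025·4.6274 + 0.4975·0.0000] = 2.2120; exercise value = 0.0000 ≤ continuation, so V_d = 2.2120
Node 0 (S = 90): continuation = e^(−0.05)·[0.5025·23.9699 + 0.4975·2.2120] = 12.5051; exercise value = 0.0000 ≤ continuation, so V_0 = 12.5051

$12.51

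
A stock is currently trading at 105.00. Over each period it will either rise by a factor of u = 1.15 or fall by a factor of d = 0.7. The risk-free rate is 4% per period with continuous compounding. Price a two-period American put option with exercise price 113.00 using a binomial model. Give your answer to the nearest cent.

14.04

Risk-neutral probability p = (e^0.04 − 0.7)/(1.15 − 0.7) = 0.3408/0.4500 = 0.7574
Terminal stock prices: S_uu = 138.9, S_ud = 84.52, S_dd = 51.45
Terminal payoffs (K − S): max(-25.86, 0) = 0, max(28.48, 0) = 28.48, max(61.55, 0) = 61.55
Node u (S = 120.7): continuation = e^(−0.04)·[0.7574·0.0000 + 0.2426·28.4750] = 6.6383; exercise value = 0.0000 ≤ continuation, so V_u = 6.6383
Node d (S = 73.5): continuation = e^(−0.04)·[0.7574·28.4750 + 0.2426·61.5500] = 35.0692; exercise value = 39.5000 > continuation, so V_d = 39.5000 (exercise)
Node 0 (S = 105): continuation = e^(−0.04)·[0.7574·6.6383 + 0.2426·39.5000] = 14.0390; exercise value = 8.0000 ≤ continuation, so V_0 = 14.0390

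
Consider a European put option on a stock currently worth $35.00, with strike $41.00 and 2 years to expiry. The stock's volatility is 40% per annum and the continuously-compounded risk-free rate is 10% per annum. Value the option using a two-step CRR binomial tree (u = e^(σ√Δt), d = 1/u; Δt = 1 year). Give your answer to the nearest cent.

$7.03

CRR parameters: u = e^(σ√Δt) = e^(0.4·√1) = 1.4918, d = 1/u = 0.6703
Per-period rate: rΔt = 0.1·1 = 0.1, so R = e^0.1 = 1.1052
Risk-neutral probability p = (e^0.1 − 0.6703)/(1.4918 − 0.6703) = 0.4349/0.8215 = 0.5293
Terminal stock prices: S_uu = 77.89, S_ud = 35, S_dd = 15.73
Terminal payoffs (K − S): max(-36.89, 0) = 0, max(6, 0) = 6, max(25.27, 0) = 25.27
Node u (S = 52.21): V_u = e^(−0.1)·[0.5293·0.0000 + 0.4707·6.0000] = 2.5553
Node d (S = 23.46): V_d = e^(−0.1)·[0.5293·6.0000 + 0.4707·25.2735] = 13.6371
Node 0 (S = 35): V_0 = e^(−0.1)·[0.5293·2.5553 + 0.4707·13.6371] = 7.0316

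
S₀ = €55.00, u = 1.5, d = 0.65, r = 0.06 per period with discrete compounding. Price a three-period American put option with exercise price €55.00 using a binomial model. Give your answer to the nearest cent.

Risk-neutral probability p = (1 + 0.06 − 0.65)/(1.5 − 0.65) = 0.4100/0.8500 = 0.4824
Terminal stock prices: S_uuu = 185.6, S_uud = 80.44, S_udd = 34.86, S_ddd = 15.1
Terminal payoffs (K − S): max(-130.6, 0) = 0, max(-25.44, 0) = 0, max(20.14, 0) = 20.14, max(39.9, 0) = 39.9
Node uu (S = 123.8): continuation = 1/1.06·[0.4824·0.0000 + 0.5176·0.0000] = 0.0000; exercise value = 0.0000 ≤ continuation, so V_uu = 0.0000
Node ud (S = 53.62): continuation = 1/1.06·[0.4824·0.0000 + 0.5176·20.1437] = 9.8371; exercise value = 1.3750 ≤ continuation, so V_ud = 9.8371
Node dd (S = 23.24): continuation = 1/1.06·[0.4824·20.1437 + 0.5176·39.8956] = 28.6493; exercise value = 31.7625 > continuation, so V_dd = 31.7625 (exercise)
Node u (S = 82.5): continuation = 1/1.06·[0.4824·0.0000 + 0.5176·9.8371] = 4.8039; exercise value = 0.0000 ≤ continuation, so V_u = 4.8039
Node d (S = 35.75): continuation = 1/1.06·[0.4824·9.8371 + 0.5176·31.7625] = 19.9875; exercise value = 19.2500 ≤ continuation, so V_d = 19.9875
Node 0 (S = 55): continuation = 1/1.06·[0.4824·4.8039 + 0.5176·19.9875] = 11.9468; exercise value = 0.0000 ≤ continuation, so V_0 = 11.9468

€11.95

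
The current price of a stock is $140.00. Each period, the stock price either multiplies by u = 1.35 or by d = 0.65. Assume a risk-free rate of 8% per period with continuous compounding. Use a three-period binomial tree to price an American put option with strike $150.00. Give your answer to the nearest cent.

Risk-neutral probability p = (e^0.08 − 0.65)/(1.35 − 0.65) = 0.4333/0.7000 = 0.6190
Terminal stock prices: S_uuu = 344.5, S_uud = 165.8, S_udd = 79.85, S_ddd = 38.45
Terminal payoffs (K − S): max(-194.5, 0) = 0, max(-15.85, 0) = 0, max(70.15, 0) = 70.15, max(111.6, 0) = 111.6
Node uu (S = 255.2): continuation = e^(−0.08)·[0.6190·0.0000 + 0.3810·0.0000] = 0.0000; exercise value = 0.0000 ≤ continuation, so V_uu = 0.0000
Node ud (S = 122.9): continuation = e^(−0.08)·[0.6190·0.0000 + 0.3810·70.1475] = 24.6726; exercise value = 27.1500 > continuation, so V_ud = 27.1500 (exercise)
Node dd (S = 59.15): continuation = e^(−0.08)·[0.6190·70.1475 + 0.3810·111.5525] = 79.3175; exercise value = 90.8500 > continuation, so V_dd = 90.8500 (exercise)
Node u (S = 189): continuation = e^(−0.08)·[0.6190·0.0000 + 0.3810·27.1500] = 9.5493; exercise value = 0.0000 ≤ continuation, so V_u = 9.5493
Node d (S = 91): continuation = e^(−0.08)·[0.6190·27.1500 + 0.3810·90.8500] = 47.4675; exercise value = 59.0000 > continuation, so V_d = 59.0000 (exercise)
Node 0 (S = 140): continuation = e^(−0.08)·[0.6190·9.5493 + 0.3810·59.0000] = 26.2081; exercise value = 10.0000 ≤ continuation, so V_0 = 26.2081

$26.21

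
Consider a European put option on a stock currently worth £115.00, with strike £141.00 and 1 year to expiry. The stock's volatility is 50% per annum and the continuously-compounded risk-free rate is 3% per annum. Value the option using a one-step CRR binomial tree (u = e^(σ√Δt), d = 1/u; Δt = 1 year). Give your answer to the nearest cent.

CRR parameters: u = e^(σ√Δt) = e^(0.5·√1) = 1.6487, d = 1/u = 0.6065
Per-period rate: rΔt = 0.03·1 = 0.03, so R = e^0.03 = 1.0305
Risk-neutral probability p = (e^0.03 − 0.6065)/(1.6487 − 0.6065) = 0.4239/1.0422 = 0.4068
Terminal stock prices: S_u = 189.6, S_d = 69.75
Terminal payoffs (K − S): max(-48.6, 0) = 0, max(71.25, 0) = 71.25
Node 0 (S = 115): V_0 = e^(−0.03)·[0.4068·0.0000 + 0.5932·71.2490] = 41.0184

£41.02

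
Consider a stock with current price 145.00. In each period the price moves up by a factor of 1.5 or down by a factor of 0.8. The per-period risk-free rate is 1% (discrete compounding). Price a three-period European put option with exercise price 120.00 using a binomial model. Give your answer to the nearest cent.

15.23

Risk-neutral probability p = (1 + 0.01 − 0.8)/(1.5 − 0.8) = 0.2100/0.7000 = 0.3000
Terminal stock prices: S_uuu = 489.4, S_uud = 261, S_udd = 139.2, S_ddd = 74.24
Terminal payoffs (K − S): max(-369.4, 0) = 0, max(-141, 0) = 0, max(-19.2, 0) = 0, max(45.76, 0) = 45.76
Node uu (S = 326.2): V_uu = 1/1.01·[0.3000·0.0000 + 0.7000·0.0000] = 0.0000
Node ud (S = 174): V_ud = 1/1.01·[0.3000·0.0000 + 0.7000·0.0000] = 0.0000
Node dd (S = 92.8): V_dd = 1/1.01·[0.3000·0.0000 + 0.7000·45.7600] = 31.7149
Node u (S = 217.5): V_u = 1/1.01·[0.3000·0.0000 + 0.7000·0.0000] = 0.0000
Node d (S = 116): V_d = 1/1.01·[0.3000·0.0000 + 0.7000·31.7149] = 21.9806
Node 0 (S = 145): V_0 = 1/1.01·[0.3000·0.0000 + 0.7000·21.9806] = 15.2341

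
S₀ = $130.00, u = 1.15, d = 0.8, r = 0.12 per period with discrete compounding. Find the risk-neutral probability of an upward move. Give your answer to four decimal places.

p = 0.9143

Risk-neutral probability p = (1 + 0.12 − 0.8)/(1.15 − 0.8) = 0.3200/0.3500 = 0.9143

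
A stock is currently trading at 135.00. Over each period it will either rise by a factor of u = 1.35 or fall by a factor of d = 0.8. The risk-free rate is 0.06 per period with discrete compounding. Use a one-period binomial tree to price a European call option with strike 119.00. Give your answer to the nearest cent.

Risk-neutral probability p = (1 + 0.06 − 0.8)/(1.35 − 0.8) = 0.2600/0.5500 = 0.4727
Terminal stock prices: S_u = 182.2, S_d = 108
Terminal payoffs (S − K): max(63.25, 0) = 63.25, max(-11, 0) = 0
Node 0 (S = 135): V_0 = 1/1.06·[0.4727·63.2500 + 0.5273·0.0000] = 28.2075

28.21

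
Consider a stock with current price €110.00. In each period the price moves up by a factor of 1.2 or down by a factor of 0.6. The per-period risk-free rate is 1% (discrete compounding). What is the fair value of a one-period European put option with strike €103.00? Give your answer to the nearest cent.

€11.60

Risk-neutral probability p = (1 + 0.01 − 0.6)/(1.2 − 0.6) = 0.4100/0.6000 = 0.6833
Terminal stock prices: S_u = 132, S_d = 66
Terminal payoffs (K − S): max(-29, 0) = 0, max(37, 0) = 37
Node 0 (S = 110): V_0 = 1/1.01·[0.6833·0.0000 + 0.3167·37.0000] = 11.6007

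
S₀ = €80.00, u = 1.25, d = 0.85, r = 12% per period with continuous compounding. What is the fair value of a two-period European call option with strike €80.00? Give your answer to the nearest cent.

€18.71

Risk-neutral probability p = (e^0.12 − 0.85)/(1.25 − 0.85) = 0.2775/0.4000 = 0.6937
Terminal stock prices: S_uu = 125, S_ud = 85, S_dd = 57.8
Terminal payoffs (S − K): max(45, 0) = 45, max(5, 0) = 5, max(-22.2, 0) = 0
Node u (S = 100): V_u = e^(−0.12)·[0.6937·45.0000 + 0.3063·5.0000] = 29.0464
Node d (S = 68): V_d = e^(−0.12)·[0.6937·5.0000 + 0.3063·0.0000] = 3.0765
Node 0 (S = 80): V_0 = e^(−0.12)·[0.6937·29.0464 + 0.3063·3.0765] = 18.7077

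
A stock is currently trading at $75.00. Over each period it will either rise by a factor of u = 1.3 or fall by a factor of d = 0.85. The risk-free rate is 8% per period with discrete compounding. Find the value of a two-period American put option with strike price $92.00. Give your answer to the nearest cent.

Risk-neutral probability p = (1 + 0.08 − 0.85)/(1.3 − 0.85) = 0.2300/0.4500 = 0.5111
Terminal stock prices: S_uu = 126.8, S_ud = 82.88, S_dd = 54.19
Terminal payoffs (K − S): max(-34.75, 0) = 0, max(9.125, 0) = 9.125, max(37.81, 0) = 37.81
Node u (S = 97.5): continuation = 1/1.08·[0.5111·0.0000 + 0.4889·9.1250] = 4.1307; exercise value = 0.0000 ≤ continuation, so V_u = 4.1307
Node d (S = 63.75): continuation = 1/1.08·[0.5111·9.1250 + 0.4889·37.8125] = 21.4352; exercise value = 28.2500 > continuation, so V_d = 28.2500 (exercise)
Node 0 (S = 75): continuation = 1/1.08·[0.5111·4.1307 + 0.4889·28.2500] = 14.7429; exercise value = 17.0000 > continuation, so V_0 = 17.0000 (exercise)

$17.00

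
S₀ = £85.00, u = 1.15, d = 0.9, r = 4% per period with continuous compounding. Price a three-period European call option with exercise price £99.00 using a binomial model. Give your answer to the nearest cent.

Risk-neutral probability p = (e^0.04 − 0.9)/(1.15 − 0.9) = 0.1408/0.2500 = 0.5632
Terminal stock prices: S_uuu = 129.3, S_uud = 101.2, S_udd = 79.18, S_ddd = 61.97
Terminal payoffs (S − K): max(30.27, 0) = 30.27, max(2.171, 0) = 2.171, max(-19.82, 0) = 0, max(-37.03, 0) = 0
Node uu (S = 112.4): V_uu = e^(−0.04)·[0.5632·30.2744 + 0.4368·2.1712] = 17.2943
Node ud (S = 87.97): V_ud = e^(−0.04)·[0.5632·2.1712 + 0.4368·0.0000] = 1.1750
Node dd (S = 68.85): V_dd = e^(−0.04)·[0.5632·0.0000 + 0.4368·0.0000] = 0.0000
Node u (S = 97.75): V_u = e^(−0.04)·[0.5632·17.2943 + 0.4368·1.1750] = 9.8520
Node d (S = 76.5): V_d = e^(−0.04)·[0.5632·1.1750 + 0.4368·0.0000] = 0.6359
Node 0 (S = 85): V_0 = e^(−0.04)·[0.5632·9.8520 + 0.4368·0.6359] = 5.5983

£5.60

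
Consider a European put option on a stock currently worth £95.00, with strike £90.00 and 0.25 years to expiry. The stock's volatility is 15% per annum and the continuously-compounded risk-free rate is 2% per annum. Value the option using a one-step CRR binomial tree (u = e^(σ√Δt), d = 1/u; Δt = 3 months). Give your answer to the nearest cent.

CRR parameters: u = e^(σ√Δt) = e^(0.15·√0.25) = 1.0779, d = 1/u = 0.9277
Per-period rate: rΔt = 0.02·0.25 = 0.005, so R = e^0.005 = 1.0050
Risk-neutral probability p = (e^0.005 − 0.9277)/(1.0779 − 0.9277) = 0.0773/0.1501 = 0.5146
Terminal stock prices: S_u = 102.4, S_d = 88.14
Terminal payoffs (K − S): max(-12.4, 0) = 0, max(1.864, 0) = 1.864
Node 0 (S = 95): V_0 = e^(−0.005)·[0.5146·0.0000 + 0.4854·1.8644] = 0.9004

£0.90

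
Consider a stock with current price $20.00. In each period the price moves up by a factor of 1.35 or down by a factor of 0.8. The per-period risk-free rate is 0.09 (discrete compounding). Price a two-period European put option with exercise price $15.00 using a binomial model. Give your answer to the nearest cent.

Risk-neutral probability p = (1 + 0.09 − 0.8)/(1.35 − 0.8) = 0.2900/0.5500 = 0.5273
Terminal stock prices: S_uu = 36.45, S_ud = 21.6, S_dd = 12.8
Terminal payoffs (K − S): max(-21.45, 0) = 0, max(-6.6, 0) = 0, max(2.2, 0) = 2.2
Node u (S = 27): V_u = 1/1.09·[0.5273·0.0000 + 0.4727·0.0000] = 0.0000
Node d (S = 16): V_d = 1/1.09·[0.5273·0.0000 + 0.4727·2.2000] = 0.9541
Node 0 (S = 20): V_0 = 1/1.09·[0.5273·0.0000 + 0.4727·0.9541] = 0.4138

$0.41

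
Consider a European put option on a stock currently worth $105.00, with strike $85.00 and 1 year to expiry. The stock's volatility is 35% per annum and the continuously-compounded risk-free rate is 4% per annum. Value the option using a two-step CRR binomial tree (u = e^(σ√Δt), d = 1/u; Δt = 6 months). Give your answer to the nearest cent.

CRR parameters: u = e^(σ√Δt) = e^(0.35·√0.5) = 1.2808, d = 1/u = 0.7808
Per-period rate: rΔt = 0.04·0.5 = 0.02, so R = e^0.02 = 1.0202
Risk-neutral probability p = (e^0.02 − 0.7808)/(1.2808 − 0.7808) = 0.2394/0.5000 = 0.4788
Terminal stock prices: S_uu = 172.2, S_ud = 105, S_dd = 64.01
Terminal payoffs (K − S): max(-87.25, 0) = 0, max(-20, 0) = 0, max(20.99, 0) = 20.99
Node u (S = 134.5): V_u = e^(−0.02)·[0.4788·0.0000 + 0.5212·0.0000] = 0.0000
Node d (S = 81.98): V_d = e^(−0.02)·[0.4788·0.0000 + 0.5212·20.9934] = 10.7243
Node 0 (S = 105): V_0 = e^(−0.02)·[0.4788·0.0000 + 0.5212·10.7243] = 5.4784

$5.48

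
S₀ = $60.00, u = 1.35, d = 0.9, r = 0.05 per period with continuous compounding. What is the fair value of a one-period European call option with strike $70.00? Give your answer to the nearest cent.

Risk-neutral probability p = (e^0.05 − 0.9)/(1.35 − 0.9) = 0.1513/0.4500 = 0.3362
Terminal stock prices: S_u = 81, S_d = 54
Terminal payoffs (S − K): max(11, 0) = 11, max(-16, 0) = 0
Node 0 (S = 60): V_0 = e^(−0.05)·[0.3362·11.0000 + 0.6638·0.0000] = 3.5174

$3.52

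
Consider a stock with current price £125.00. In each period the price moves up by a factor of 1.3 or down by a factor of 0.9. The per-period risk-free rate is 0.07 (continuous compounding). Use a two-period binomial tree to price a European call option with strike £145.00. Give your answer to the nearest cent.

£11.25

Risk-neutral probability p = (e^0.07 − 0.9)/(1.3 − 0.9) = 0.1725/0.4000 = 0.4313
Terminal stock prices: S_uu = 211.3, S_ud = 146.2, S_dd = 101.2
Terminal payoffs (S − K): max(66.25, 0) = 66.25, max(1.25, 0) = 1.25, max(-43.75, 0) = 0
Node u (S = 162.5): V_u = e^(−0.07)·[0.4313·66.2500 + 0.5687·1.2500] = 27.3029
Node d (S = 112.5): V_d = e^(−0.07)·[0.4313·1.2500 + 0.5687·0.0000] = 0.5026
Node 0 (S = 125): V_0 = e^(−0.07)·[0.4313·27.3029 + 0.5687·0.5026] = 11.2454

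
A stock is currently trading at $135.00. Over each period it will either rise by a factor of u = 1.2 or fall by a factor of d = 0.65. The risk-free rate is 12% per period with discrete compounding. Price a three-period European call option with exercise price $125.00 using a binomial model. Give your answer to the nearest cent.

$48.40

Risk-neutral probability p = (1 + 0.12 − 0.65)/(1.2 − 0.65) = 0.4700/0.5500 = 0.8545
Terminal stock prices: S_uuu = 233.3, S_uud = 126.4, S_udd = 68.45, S_ddd = 37.07
Terminal payoffs (S − K): max(108.3, 0) = 108.3, max(1.36, 0) = 1.36, max(-56.55, 0) = 0, max(-87.93, 0) = 0
Node uu (S = 194.4): V_uu = 1/1.12·[0.8545·108.2800 + 0.1455·1.3600] = 82.7929
Node ud (S = 105.3): V_ud = 1/1.12·[0.8545·1.3600 + 0.1455·0.0000] = 1.0377
Node dd (S = 57.04): V_dd = 1/1.12·[0.8545·0.0000 + 0.1455·0.0000] = 0.0000
Node u (S = 162): V_u = 1/1.12·[0.8545·82.7929 + 0.1455·1.0377] = 63.3046
Node d (S = 87.75): V_d = 1/1.12·[0.8545·1.0377 + 0.1455·0.0000] = 0.7917
Node 0 (S = 135): V_0 = 1/1.12·[0.8545·63.3046 + 0.1455·0.7917] = 48.4034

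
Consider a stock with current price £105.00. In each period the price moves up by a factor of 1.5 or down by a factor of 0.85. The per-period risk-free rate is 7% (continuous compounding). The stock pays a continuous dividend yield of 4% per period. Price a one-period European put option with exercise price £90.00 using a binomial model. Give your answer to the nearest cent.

Per-period risk-free factor R = e^0.07 = 1.0725; dividend-adjusted growth = e^(0.07−0.04) = 1.0305.
Risk-neutral probability p = (1.0305 − 0.85)/(1.5 − 0.85) = 0.1805/0.6500 = 0.2776
Terminal stock prices: S_u = 157.5, S_d = 89.25
Terminal payoffs (K − S): max(-67.5, 0) = 0, max(0.75, 0) = 0.75
Node 0 (S = 105): V_0 = e^(−0.07)·[0.2776·0.0000 + 0.7224·0.7500] = 0.5052

£0.51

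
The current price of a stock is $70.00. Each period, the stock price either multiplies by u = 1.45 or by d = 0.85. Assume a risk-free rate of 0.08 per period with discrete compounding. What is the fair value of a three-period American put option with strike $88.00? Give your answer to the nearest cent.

Risk-neutral probability p = (1 + 0.08 − 0.85)/(1.45 − 0.85) = 0.2300/0.6000 = 0.3833
Terminal stock prices: S_uuu = 213.4, S_uud = 125.1, S_udd = 73.33, S_ddd = 42.99
Terminal payoffs (K − S): max(-125.4, 0) = 0, max(-37.1, 0) = 0, max(14.67, 0) = 14.67, max(45.01, 0) = 45.01
Node uu (S = 147.2): continuation = 1/1.08·[0.3833·0.0000 + 0.6167·0.0000] = 0.0000; exercise value = 0.0000 ≤ continuation, so V_uu = 0.0000
Node ud (S = 86.27): continuation = 1/1.08·[0.3833·0.0000 + 0.6167·14.6663] = 8.3742; exercise value = 1.7250 ≤ continuation, so V_ud = 8.3742
Node dd (S = 50.57): continuation = 1/1.08·[0.3833·14.6663 + 0.6167·45.0113] = 30.9065; exercise value = 37.4250 > continuation, so V_dd = 37.4250 (exercise)
Node u (S = 101.5): continuation = 1/1.08·[0.3833·0.0000 + 0.6167·8.3742] = 4.7816; exercise value = 0.0000 ≤ continuation, so V_u = 4.7816
Node d (S = 59.5): continuation = 1/1.08·[0.3833·8.3742 + 0.6167·37.4250] = 24.3416; exercise value = 28.5000 > continuation, so V_d = 28.5000 (exercise)
Node 0 (S = 70): continuation = 1/1.08·[0.3833·4.7816 + 0.6167·28.5000] = 17.9703; exercise value = 18.0000 > continuation, so V_0 = 18.0000 (exercise)

$18.00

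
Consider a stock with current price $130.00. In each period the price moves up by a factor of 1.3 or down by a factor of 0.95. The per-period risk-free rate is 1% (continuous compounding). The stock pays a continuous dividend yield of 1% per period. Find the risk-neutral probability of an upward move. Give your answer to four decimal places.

Per-period risk-free factor R = e^0.01 = 1.0101; dividend-adjusted growth = e^(0.01−0.01) = 1.0000.
Risk-neutral probability p = (1.0000 − 0.95)/(1.3 − 0.95) = 0.0500/0.3500 = 0.1429

p = 0.1429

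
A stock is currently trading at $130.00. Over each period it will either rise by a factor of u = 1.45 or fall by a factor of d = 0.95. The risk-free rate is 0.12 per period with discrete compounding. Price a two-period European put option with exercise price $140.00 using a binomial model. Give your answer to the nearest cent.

Risk-neutral probability p = (1 + 0.12 − 0.95)/(1.45 − 0.95) = 0.1700/0.5000 = 0.3400
Terminal stock prices: S_uu = 273.3, S_ud = 179.1, S_dd = 117.3
Terminal payoffs (K − S): max(-133.3, 0) = 0, max(-39.07, 0) = 0, max(22.67, 0) = 22.67
Node u (S = 188.5): V_u = 1/1.12·[0.3400·0.0000 + 0.6600·0.0000] = 0.0000
Node d (S = 123.5): V_d = 1/1.12·[0.3400·0.0000 + 0.6600·22.6750] = 13.3621
Node 0 (S = 130): V_0 = 1/1.12·[0.3400·0.0000 + 0.6600·13.3621] = 7.8741

$7.87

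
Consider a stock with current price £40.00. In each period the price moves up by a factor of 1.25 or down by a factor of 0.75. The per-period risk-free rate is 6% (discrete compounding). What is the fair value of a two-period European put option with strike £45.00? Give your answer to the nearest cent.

Risk-neutral probability p = (1 + 0.06 − 0.75)/(1.25 − 0.75) = 0.3100/0.5000 = 0.6200
Terminal stock prices: S_uu = 62.5, S_ud = 37.5, S_dd = 22.5
Terminal payoffs (K − S): max(-17.5, 0) = 0, max(7.5, 0) = 7.5, max(22.5, 0) = 22.5
Node u (S = 50): V_u = 1/1.06·[0.6200·0.0000 + 0.3800·7.5000] = 2.6887
Node d (S = 30): V_d = 1/1.06·[0.6200·7.5000 + 0.3800·22.5000] = 12.4528
Node 0 (S = 40): V_0 = 1/1.06·[0.6200·2.6887 + 0.3800·12.4528] = 6.0368

£6.04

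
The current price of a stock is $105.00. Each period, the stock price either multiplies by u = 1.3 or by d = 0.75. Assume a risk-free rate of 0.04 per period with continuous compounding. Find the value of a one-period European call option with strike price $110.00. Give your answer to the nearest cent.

Risk-neutral probability p = (e^0.04 − 0.75)/(1.3 − 0.75) = 0.2908/0.5500 = 0.5287
Terminal stock prices: S_u = 136.5, S_d = 78.75
Terminal payoffs (S − K): max(26.5, 0) = 26.5, max(-31.25, 0) = 0
Node 0 (S = 105): V_0 = e^(−0.04)·[0.5287·26.5000 + 0.4713·0.0000] = 13.4624

$13.46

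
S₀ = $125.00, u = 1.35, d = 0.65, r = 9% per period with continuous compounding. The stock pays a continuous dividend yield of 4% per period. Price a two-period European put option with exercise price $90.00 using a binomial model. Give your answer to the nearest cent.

$5.66

Per-period risk-free factor R = e^0.09 = 1.0942; dividend-adjusted growth = e^(0.09−0.04) = 1.0513.
Risk-neutral probability p = (1.0513 − 0.65)/(1.35 − 0.65) = 0.4013/0.7000 = 0.5732
Terminal stock prices: S_uu = 227.8, S_ud = 109.7, S_dd = 52.81
Terminal payoffs (K − S): max(-137.8, 0) = 0, max(-19.69, 0) = 0, max(37.19, 0) = 37.19
Node u (S = 168.8): V_u = e^(−0.09)·[0.5732·0.0000 + 0.4268·0.0000] = 0.0000
Node d (S = 81.25): V_d = e^(−0.09)·[0.5732·0.0000 + 0.4268·37.1875] = 14.5041
Node 0 (S = 125): V_0 = e^(−0.09)·[0.5732·0.0000 + 0.4268·14.5041] = 5.6570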